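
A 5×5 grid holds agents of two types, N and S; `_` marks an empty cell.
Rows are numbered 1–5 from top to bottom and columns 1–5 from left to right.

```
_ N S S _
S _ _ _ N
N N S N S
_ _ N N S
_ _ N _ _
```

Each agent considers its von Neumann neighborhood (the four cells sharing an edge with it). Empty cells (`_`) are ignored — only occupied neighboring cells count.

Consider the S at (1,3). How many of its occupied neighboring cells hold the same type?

Occupied neighbors of (1,3): (1,2)=N, (1,4)=S.
Same type (S): 1 of 2.

1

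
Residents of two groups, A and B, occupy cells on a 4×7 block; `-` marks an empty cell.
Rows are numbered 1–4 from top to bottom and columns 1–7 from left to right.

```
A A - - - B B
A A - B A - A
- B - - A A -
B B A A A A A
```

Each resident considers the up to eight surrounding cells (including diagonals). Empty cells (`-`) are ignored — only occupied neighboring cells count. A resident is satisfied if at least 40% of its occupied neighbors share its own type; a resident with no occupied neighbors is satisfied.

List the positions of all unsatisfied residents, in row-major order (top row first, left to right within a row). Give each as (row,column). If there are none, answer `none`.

(1,6), (2,4), (2,7), (4,3)

Row 1: (1,1)A 3/3 ok · (1,2)A 3/3 ok · (1,6)B 1/3 unhappy · (1,7)B 1/2 ok
Row 2: (2,1)A 3/4 ok · (2,2)A 3/4 ok · (2,4)B 0/2 unhappy · (2,5)A 2/4 ok · (2,7)A 1/3 unhappy
Row 3: (3,2)B 2/5 ok · (3,5)A 5/6 ok · (3,6)A 6/6 ok
Row 4: (4,1)B 2/2 ok · (4,2)B 2/3 ok · (4,3)A 1/3 unhappy · (4,4)A 3/3 ok · (4,5)A 4/4 ok · (4,6)A 4/4 ok · (4,7)A 2/2 ok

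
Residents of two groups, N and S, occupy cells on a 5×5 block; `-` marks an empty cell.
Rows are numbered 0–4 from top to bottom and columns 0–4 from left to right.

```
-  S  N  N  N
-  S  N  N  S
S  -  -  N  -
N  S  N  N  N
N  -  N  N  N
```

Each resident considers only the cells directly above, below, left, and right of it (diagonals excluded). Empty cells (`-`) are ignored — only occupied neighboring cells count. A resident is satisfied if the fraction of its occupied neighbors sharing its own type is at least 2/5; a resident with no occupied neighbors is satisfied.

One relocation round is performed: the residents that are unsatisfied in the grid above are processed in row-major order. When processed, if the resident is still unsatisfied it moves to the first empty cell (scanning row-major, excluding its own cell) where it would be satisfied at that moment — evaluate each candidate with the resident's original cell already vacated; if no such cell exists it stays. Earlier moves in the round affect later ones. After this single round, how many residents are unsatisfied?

Initially unsatisfied (in order): (1,4), (2,0), (3,0), (3,1).
  (1,4) → (0,0).
  (2,0) → (1,0).
  (3,0): now satisfied by earlier moves; stays.
  (3,1) → (2,0).
Resulting grid:
S S N N N
S S N N -
S - - N -
N - N N N
N - N N N
All satisfied now.

0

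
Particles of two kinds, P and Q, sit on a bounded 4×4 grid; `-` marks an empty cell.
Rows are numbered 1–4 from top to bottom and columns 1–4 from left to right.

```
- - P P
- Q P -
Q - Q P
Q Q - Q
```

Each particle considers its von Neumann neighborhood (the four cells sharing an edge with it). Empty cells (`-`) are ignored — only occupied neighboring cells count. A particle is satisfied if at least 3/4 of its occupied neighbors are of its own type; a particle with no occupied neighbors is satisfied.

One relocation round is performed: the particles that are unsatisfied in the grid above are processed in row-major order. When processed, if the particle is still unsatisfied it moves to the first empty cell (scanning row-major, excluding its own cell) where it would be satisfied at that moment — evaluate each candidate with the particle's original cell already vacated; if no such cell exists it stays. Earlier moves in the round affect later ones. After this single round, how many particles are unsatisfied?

0

Initially unsatisfied (in order): (2,2), (2,3), (3,3), (3,4), (4,4).
  (2,2) → (1,1).
  (2,3) → (2,2).
  (3,3) → (4,3).
  (3,4) → (2,3).
  (4,4): now satisfied by earlier moves; stays.
Resulting grid:
Q - P P
- P P -
Q - - -
Q Q Q Q
All satisfied now.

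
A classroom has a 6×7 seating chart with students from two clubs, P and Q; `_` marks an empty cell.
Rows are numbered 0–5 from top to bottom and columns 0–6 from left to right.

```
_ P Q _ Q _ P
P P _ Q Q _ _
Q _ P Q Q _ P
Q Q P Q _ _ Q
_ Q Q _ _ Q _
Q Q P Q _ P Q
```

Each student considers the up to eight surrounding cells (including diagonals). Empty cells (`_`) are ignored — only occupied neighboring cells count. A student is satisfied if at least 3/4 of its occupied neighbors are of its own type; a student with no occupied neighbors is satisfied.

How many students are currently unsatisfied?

19

Row 0: (0,1)P 2/3 not · (0,2)Q 1/3 not · (0,4)Q 2/2 satisfied · (0,6)P 0/0 satisfied
Row 1: (1,0)P 2/3 not · (1,1)P 3/5 not · (1,3)Q 5/6 satisfied · (1,4)Q 4/4 satisfied
Row 2: (2,0)Q 2/4 not · (2,2)P 2/6 not · (2,3)Q 4/6 not · (2,4)Q 4/4 satisfied · (2,6)P 0/1 not
Row 3: (3,0)Q 3/3 satisfied · (3,1)Q 4/6 not · (3,2)P 1/6 not · (3,3)Q 3/5 not · (3,6)Q 1/2 not
Row 4: (4,1)Q 5/7 not · (4,2)Q 5/7 not · (4,5)Q 2/3 not
Row 5: (5,0)Q 2/2 satisfied · (5,1)Q 3/4 satisfied · (5,2)P 0/4 not · (5,3)Q 1/2 not · (5,5)P 0/2 not · (5,6)Q 1/2 not
Unsatisfied: (0,1), (0,2), (1,0), (1,1), (2,0), (2,2), (2,3), (2,6), (3,1), (3,2), (3,3), (3,6), (4,1), (4,2), (4,5), (5,2), (5,3), (5,5), (5,6) — 19 in total.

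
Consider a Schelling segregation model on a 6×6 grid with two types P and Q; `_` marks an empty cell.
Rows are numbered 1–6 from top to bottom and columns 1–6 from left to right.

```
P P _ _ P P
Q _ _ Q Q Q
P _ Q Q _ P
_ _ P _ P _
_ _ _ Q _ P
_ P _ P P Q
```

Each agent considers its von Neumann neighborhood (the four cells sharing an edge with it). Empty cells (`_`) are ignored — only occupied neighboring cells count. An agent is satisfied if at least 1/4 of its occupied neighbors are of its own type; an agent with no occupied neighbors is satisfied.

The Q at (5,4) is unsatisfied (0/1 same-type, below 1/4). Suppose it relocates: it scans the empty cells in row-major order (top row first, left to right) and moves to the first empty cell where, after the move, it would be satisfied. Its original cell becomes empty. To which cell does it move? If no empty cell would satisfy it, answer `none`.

Vacating (5,4). Empty cells in order:
  (1,3): 0/1 same-type → still unsatisfied.
  (1,4): 1/2 same-type → satisfied — stop here.

(1,4)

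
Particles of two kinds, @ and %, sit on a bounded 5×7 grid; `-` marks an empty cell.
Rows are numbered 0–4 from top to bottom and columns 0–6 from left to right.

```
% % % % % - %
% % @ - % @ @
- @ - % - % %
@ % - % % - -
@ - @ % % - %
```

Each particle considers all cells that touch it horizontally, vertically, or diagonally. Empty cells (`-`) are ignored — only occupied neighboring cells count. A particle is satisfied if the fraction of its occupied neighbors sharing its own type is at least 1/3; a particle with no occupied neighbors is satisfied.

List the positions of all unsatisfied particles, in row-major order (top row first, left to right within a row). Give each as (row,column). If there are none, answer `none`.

Row 0: (0,0)% 3/3 satisfied · (0,1)% 4/5 satisfied · (0,2)% 3/4 satisfied · (0,3)% 3/4 satisfied · (0,4)% 2/3 satisfied · (0,6)% 0/2 not
Row 1: (1,0)% 3/4 satisfied · (1,1)% 4/6 satisfied · (1,2)@ 1/6 not · (1,4)% 4/5 satisfied · (1,5)@ 1/6 not · (1,6)@ 1/4 not
Row 2: (2,1)@ 2/5 satisfied · (2,3)% 3/4 satisfied · (2,5)% 3/5 satisfied · (2,6)% 1/3 satisfied
Row 3: (3,0)@ 2/3 satisfied · (3,1)% 0/4 not · (3,3)% 4/5 satisfied · (3,4)% 5/5 satisfied
Row 4: (4,0)@ 1/2 satisfied · (4,2)@ 0/3 not · (4,3)% 3/4 satisfied · (4,4)% 3/3 satisfied · (4,6)% 0/0 satisfied

(0,6), (1,2), (1,5), (1,6), (3,1), (4,2)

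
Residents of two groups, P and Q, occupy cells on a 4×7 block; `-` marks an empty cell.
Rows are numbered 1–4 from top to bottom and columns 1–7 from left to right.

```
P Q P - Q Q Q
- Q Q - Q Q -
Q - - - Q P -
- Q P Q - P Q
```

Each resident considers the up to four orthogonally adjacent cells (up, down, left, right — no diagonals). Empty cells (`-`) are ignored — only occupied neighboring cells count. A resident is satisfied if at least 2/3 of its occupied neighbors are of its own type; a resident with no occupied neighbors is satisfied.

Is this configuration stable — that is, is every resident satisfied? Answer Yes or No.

No

Row 1: (1,1)P 0/1 ✗ · (1,2)Q 1/3 ✗ · (1,3)P 0/2 ✗ · (1,5)Q 2/2 ✓ · (1,6)Q 3/3 ✓ · (1,7)Q 1/1 ✓
Row 2: (2,2)Q 2/2 ✓ · (2,3)Q 1/2 ✗ · (2,5)Q 3/3 ✓ · (2,6)Q 2/3 ✓
Row 3: (3,1)Q 0/0 ✓ · (3,5)Q 1/2 ✗ · (3,6)P 1/3 ✗
Row 4: (4,2)Q 0/1 ✗ · (4,3)P 0/2 ✗ · (4,4)Q 0/1 ✗ · (4,6)P 1/2 ✗ · (4,7)Q 0/1 ✗
For instance (1,1) has only 0/1 same-type neighbors, below 2/3.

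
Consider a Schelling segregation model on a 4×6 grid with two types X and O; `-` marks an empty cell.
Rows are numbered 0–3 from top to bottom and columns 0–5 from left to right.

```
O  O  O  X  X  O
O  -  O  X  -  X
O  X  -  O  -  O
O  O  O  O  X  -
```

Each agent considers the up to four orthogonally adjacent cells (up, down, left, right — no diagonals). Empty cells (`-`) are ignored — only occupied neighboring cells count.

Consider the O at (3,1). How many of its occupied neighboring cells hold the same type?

2

Occupied neighbors of (3,1): (2,1)=X, (3,0)=O, (3,2)=O.
Same type (O): 2 of 3.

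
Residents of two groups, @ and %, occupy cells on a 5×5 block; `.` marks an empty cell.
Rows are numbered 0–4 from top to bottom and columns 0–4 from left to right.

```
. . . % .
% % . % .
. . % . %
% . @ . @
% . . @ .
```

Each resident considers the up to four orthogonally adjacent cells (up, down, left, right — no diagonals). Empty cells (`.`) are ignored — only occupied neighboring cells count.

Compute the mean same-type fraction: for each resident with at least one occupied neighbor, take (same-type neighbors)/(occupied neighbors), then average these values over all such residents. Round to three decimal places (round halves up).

Row 0: (0,3)% 1/1
Row 1: (1,0)% 1/1 · (1,1)% 1/1 · (1,3)% 1/1
Row 2: (2,2)% 0/1 · (2,4)% 0/1
Row 3: (3,0)% 1/1 · (3,2)@ 0/1 · (3,4)@ 0/1
Row 4: (4,0)% 1/1 · (4,3)@ — no occupied neighbors
Sum over 10 residents: 1/1 + 1/1 + 1/1 + 1/1 + 0/1 + 0/1 + 1/1 + 0/1 + 0/1 + 1/1 = 6; mean = 6 ÷ 10 = 3/5 = 0.6 → 0.600.

0.600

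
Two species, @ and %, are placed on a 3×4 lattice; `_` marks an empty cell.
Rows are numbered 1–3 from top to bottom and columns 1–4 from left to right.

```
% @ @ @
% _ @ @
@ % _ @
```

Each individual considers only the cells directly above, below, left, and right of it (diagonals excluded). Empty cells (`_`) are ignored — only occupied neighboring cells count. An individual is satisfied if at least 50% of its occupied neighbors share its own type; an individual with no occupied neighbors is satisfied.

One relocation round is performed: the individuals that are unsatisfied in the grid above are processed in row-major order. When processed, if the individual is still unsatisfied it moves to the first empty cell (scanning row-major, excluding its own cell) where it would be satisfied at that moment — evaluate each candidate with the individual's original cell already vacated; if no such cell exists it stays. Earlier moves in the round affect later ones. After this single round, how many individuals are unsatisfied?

Initially unsatisfied (in order): (3,1), (3,2).
  (3,1) → (2,2).
  (3,2) → (3,1).
Resulting grid:
% @ @ @
% @ @ @
% _ _ @
All satisfied now.

0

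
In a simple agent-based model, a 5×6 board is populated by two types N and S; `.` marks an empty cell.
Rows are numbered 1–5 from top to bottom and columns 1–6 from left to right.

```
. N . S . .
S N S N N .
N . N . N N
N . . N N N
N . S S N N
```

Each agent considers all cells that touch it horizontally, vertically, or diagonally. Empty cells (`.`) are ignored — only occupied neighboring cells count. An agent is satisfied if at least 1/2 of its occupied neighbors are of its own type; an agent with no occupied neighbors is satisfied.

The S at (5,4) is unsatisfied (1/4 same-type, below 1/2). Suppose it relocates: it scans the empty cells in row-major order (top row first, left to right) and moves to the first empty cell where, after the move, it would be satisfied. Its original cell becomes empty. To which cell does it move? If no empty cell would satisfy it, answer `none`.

Vacating (5,4). Empty cells in order:
  (1,1): 1/3 same-type → still unsatisfied.
  (1,3): 2/5 same-type → still unsatisfied.
  (1,5): 1/3 same-type → still unsatisfied.
  (1,6): 0/1 same-type → still unsatisfied.
  (2,6): 0/3 same-type → still unsatisfied.
  (3,2): 2/6 same-type → still unsatisfied.
  (3,4): 1/7 same-type → still unsatisfied.
  (4,2): 1/5 same-type → still unsatisfied.
  (4,3): 1/3 same-type → still unsatisfied.
  (5,2): 1/3 same-type → still unsatisfied.

none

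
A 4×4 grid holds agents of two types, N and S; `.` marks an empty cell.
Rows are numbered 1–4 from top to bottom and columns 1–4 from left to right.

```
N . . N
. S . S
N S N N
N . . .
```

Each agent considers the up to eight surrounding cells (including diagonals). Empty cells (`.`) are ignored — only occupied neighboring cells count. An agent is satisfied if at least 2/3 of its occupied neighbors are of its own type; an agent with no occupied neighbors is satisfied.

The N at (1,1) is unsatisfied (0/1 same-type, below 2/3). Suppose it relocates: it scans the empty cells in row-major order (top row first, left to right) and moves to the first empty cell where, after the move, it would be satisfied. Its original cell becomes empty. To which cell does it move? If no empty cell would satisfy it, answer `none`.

(4,2)

Vacating (1,1). Empty cells in order:
  (1,2): 0/1 same-type → still unsatisfied.
  (1,3): 1/3 same-type → still unsatisfied.
  (2,1): 1/3 same-type → still unsatisfied.
  (2,3): 3/6 same-type → still unsatisfied.
  (4,2): 3/4 same-type → satisfied — stop here.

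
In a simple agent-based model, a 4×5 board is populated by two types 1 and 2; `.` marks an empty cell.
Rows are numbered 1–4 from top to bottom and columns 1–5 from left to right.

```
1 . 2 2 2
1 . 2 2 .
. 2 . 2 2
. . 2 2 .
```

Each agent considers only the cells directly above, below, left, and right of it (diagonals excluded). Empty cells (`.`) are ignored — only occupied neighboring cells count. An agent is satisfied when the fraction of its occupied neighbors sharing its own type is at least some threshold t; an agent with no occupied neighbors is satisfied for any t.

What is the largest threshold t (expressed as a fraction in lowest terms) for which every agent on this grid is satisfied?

Row 1: (1,1)1 1/1 · (1,3)2 2/2 · (1,4)2 3/3 · (1,5)2 1/1
Row 2: (2,1)1 1/1 · (2,3)2 2/2 · (2,4)2 3/3
Row 3: (3,2)2 — no occupied neighbors · (3,4)2 3/3 · (3,5)2 1/1
Row 4: (4,3)2 1/1 · (4,4)2 2/2
The smallest same-type fraction is 1/1 at (1,1), which reduces to 1/1. Any threshold above that leaves this agent unsatisfied.

1/1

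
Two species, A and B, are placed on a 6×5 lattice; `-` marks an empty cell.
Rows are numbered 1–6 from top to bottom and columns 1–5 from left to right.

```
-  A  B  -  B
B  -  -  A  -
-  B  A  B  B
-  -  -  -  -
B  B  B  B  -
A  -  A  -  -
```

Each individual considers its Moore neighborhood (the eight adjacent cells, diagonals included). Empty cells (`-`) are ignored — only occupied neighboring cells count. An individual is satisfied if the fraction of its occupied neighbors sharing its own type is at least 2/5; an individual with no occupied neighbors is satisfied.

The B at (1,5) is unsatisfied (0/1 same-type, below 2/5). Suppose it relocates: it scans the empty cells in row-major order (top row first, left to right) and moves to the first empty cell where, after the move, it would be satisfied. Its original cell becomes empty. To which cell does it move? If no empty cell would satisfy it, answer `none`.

(1,1)

Vacating (1,5). Empty cells in order:
  (1,1): 1/2 same-type → satisfied — stop here.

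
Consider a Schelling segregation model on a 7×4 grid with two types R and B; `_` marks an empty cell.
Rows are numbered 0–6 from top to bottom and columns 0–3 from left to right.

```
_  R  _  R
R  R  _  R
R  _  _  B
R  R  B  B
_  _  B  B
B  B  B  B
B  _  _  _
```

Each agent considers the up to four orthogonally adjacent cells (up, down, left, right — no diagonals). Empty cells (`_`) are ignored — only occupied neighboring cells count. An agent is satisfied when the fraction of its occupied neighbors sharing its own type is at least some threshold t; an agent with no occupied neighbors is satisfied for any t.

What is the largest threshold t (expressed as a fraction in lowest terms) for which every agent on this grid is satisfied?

1/2

(0,1)R 1/1
(0,3)R 1/1
(1,0)R 2/2
(1,1)R 2/2
(1,3)R 1/2
(2,0)R 2/2
(2,3)B 1/2
(3,0)R 2/2
(3,1)R 1/2
(3,2)B 2/3
(3,3)B 3/3
(4,2)B 3/3
(4,3)B 3/3
(5,0)B 2/2
(5,1)B 2/2
(5,2)B 3/3
(5,3)B 2/2
(6,0)B 1/1
The smallest same-type fraction is 1/2 at (1,3), which reduces to 1/2. Any threshold above that leaves this agent unsatisfied.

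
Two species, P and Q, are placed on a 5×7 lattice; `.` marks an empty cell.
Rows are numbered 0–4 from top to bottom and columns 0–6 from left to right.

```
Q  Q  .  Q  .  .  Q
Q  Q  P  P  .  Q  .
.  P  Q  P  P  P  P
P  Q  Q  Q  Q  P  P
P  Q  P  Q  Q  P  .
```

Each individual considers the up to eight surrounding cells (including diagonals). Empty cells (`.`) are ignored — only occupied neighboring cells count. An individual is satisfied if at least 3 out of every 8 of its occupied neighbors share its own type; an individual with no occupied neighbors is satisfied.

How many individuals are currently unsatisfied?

5

(0,0)Q 3/3 satisfied
(0,1)Q 3/4 satisfied
(0,3)Q 0/2 not
(0,6)Q 1/1 satisfied
(1,0)Q 3/4 satisfied
(1,1)Q 4/6 satisfied
(1,2)P 3/7 satisfied
(1,3)P 3/5 satisfied
(1,5)Q 1/4 not
(2,1)P 2/7 not
(2,2)Q 4/8 satisfied
(2,3)P 3/7 satisfied
(2,4)P 4/7 satisfied
(2,5)P 4/6 satisfied
(2,6)P 3/4 satisfied
(3,0)P 2/4 satisfied
(3,1)Q 3/7 satisfied
(3,2)Q 5/8 satisfied
(3,3)Q 5/8 satisfied
(3,4)Q 3/8 satisfied
(3,5)P 5/7 satisfied
(3,6)P 4/4 satisfied
(4,0)P 1/3 not
(4,1)Q 2/5 satisfied
(4,2)P 0/5 not
(4,3)Q 4/5 satisfied
(4,4)Q 3/5 satisfied
(4,5)P 2/4 satisfied
Unsatisfied: (0,3), (1,5), (2,1), (4,0), (4,2) — 5 in total.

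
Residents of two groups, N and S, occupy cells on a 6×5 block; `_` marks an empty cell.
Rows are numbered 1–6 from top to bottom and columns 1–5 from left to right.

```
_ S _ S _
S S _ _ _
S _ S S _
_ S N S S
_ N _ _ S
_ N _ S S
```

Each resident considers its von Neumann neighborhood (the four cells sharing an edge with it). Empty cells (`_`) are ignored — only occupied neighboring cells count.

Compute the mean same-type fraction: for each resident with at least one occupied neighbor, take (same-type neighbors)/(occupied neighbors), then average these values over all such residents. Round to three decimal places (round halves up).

Row 1: (1,2)S 1/1 · (1,4)S — no occupied neighbors
Row 2: (2,1)S 2/2 · (2,2)S 2/2
Row 3: (3,1)S 1/1 · (3,3)S 1/2 · (3,4)S 2/2
Row 4: (4,2)S 0/2 · (4,3)N 0/3 · (4,4)S 2/3 · (4,5)S 2/2
Row 5: (5,2)N 1/2 · (5,5)S 2/2
Row 6: (6,2)N 1/1 · (6,4)S 1/1 · (6,5)S 2/2
Sum over 15 residents: 1/1 + 2/2 + 2/2 + 1/1 + 1/2 + 2/2 + 0/2 + 0/3 + 2/3 + 2/2 + 1/2 + 2/2 + 1/1 + 1/1 + 2/2 = 35/3; mean = 35/3 ÷ 15 = 7/9 = 0.777777… → 0.778.

0.778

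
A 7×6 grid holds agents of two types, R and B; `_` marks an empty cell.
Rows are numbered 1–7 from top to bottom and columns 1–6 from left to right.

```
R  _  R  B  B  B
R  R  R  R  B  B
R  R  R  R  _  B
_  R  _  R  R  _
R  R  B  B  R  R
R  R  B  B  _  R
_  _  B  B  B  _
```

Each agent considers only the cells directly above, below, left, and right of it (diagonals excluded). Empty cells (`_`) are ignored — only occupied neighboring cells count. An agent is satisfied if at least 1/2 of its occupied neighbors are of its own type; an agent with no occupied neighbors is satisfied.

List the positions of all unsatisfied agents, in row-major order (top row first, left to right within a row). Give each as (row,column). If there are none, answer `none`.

Row 1: (1,1)R 1/1 ✓ · (1,3)R 1/2 ✓ · (1,4)B 1/3 ✗ · (1,5)B 3/3 ✓ · (1,6)B 2/2 ✓
Row 2: (2,1)R 3/3 ✓ · (2,2)R 3/3 ✓ · (2,3)R 4/4 ✓ · (2,4)R 2/4 ✓ · (2,5)B 2/3 ✓ · (2,6)B 3/3 ✓
Row 3: (3,1)R 2/2 ✓ · (3,2)R 4/4 ✓ · (3,3)R 3/3 ✓ · (3,4)R 3/3 ✓ · (3,6)B 1/1 ✓
Row 4: (4,2)R 2/2 ✓ · (4,4)R 2/3 ✓ · (4,5)R 2/2 ✓
Row 5: (5,1)R 2/2 ✓ · (5,2)R 3/4 ✓ · (5,3)B 2/3 ✓ · (5,4)B 2/4 ✓ · (5,5)R 2/3 ✓ · (5,6)R 2/2 ✓
Row 6: (6,1)R 2/2 ✓ · (6,2)R 2/3 ✓ · (6,3)B 3/4 ✓ · (6,4)B 3/3 ✓ · (6,6)R 1/1 ✓
Row 7: (7,3)B 2/2 ✓ · (7,4)B 3/3 ✓ · (7,5)B 1/1 ✓

(1,4)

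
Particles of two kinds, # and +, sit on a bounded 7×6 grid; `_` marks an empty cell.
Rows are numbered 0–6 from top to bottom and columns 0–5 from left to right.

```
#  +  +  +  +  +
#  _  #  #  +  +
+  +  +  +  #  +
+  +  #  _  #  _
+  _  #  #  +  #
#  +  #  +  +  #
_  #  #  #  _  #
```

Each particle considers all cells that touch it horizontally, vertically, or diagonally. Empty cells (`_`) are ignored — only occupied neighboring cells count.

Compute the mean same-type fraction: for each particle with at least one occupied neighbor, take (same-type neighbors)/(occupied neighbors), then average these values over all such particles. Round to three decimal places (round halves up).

0.517

Row 0: (0,0)# 1/2 · (0,1)+ 1/4 · (0,2)+ 2/4 · (0,3)+ 3/5 · (0,4)+ 4/5 · (0,5)+ 3/3
Row 1: (1,0)# 1/4 · (1,2)# 1/7 · (1,3)# 2/8 · (1,4)+ 6/8 · (1,5)+ 4/5
Row 2: (2,0)+ 3/4 · (2,1)+ 4/7 · (2,2)+ 3/6 · (2,3)+ 2/7 · (2,4)# 2/6 · (2,5)+ 2/4
Row 3: (3,0)+ 4/4 · (3,1)+ 5/7 · (3,2)# 2/6 · (3,4)# 3/6
Row 4: (4,0)+ 3/4 · (4,2)# 3/6 · (4,3)# 4/7 · (4,4)+ 2/6 · (4,5)# 2/4
Row 5: (5,0)# 1/3 · (5,1)+ 1/6 · (5,2)# 5/7 · (5,3)+ 2/7 · (5,4)+ 2/7 · (5,5)# 2/4
Row 6: (6,1)# 3/4 · (6,2)# 3/5 · (6,3)# 2/4 · (6,5)# 1/2
Sum over 36 particles: 1/2 + 1/4 + 2/4 + 3/5 + 4/5 + 3/3 + 1/4 + 1/7 + 2/8 + 6/8 + 4/5 + 3/4 + 4/7 + 3/6 + 2/7 + 2/6 + 2/4 + 4/4 + 5/7 + 2/6 + 3/6 + 3/4 + 3/6 + 4/7 + 2/6 + 2/4 + 1/3 + 1/6 + 5/7 + 2/7 + 2/7 + 2/4 + 3/4 + 3/5 + 2/4 + 1/2 = 2607/140; mean = 2607/140 ÷ 36 = 869/1680 = 0.517261… → 0.517.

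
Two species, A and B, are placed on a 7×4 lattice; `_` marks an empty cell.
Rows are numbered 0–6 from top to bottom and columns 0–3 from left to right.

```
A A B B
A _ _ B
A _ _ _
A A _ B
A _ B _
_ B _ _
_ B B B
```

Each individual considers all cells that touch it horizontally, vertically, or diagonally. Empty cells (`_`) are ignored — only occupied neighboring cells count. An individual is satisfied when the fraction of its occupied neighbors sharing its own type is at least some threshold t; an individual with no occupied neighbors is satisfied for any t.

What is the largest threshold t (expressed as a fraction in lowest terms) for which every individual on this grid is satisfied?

Row 0: (0,0)A 2/2 · (0,1)A 2/3 · (0,2)B 2/3 · (0,3)B 2/2
Row 1: (1,0)A 3/3 · (1,3)B 2/2
Row 2: (2,0)A 3/3
Row 3: (3,0)A 3/3 · (3,1)A 3/4 · (3,3)B 1/1
Row 4: (4,0)A 2/3 · (4,2)B 2/3
Row 5: (5,1)B 3/4
Row 6: (6,1)B 2/2 · (6,2)B 3/3 · (6,3)B 1/1
The smallest same-type fraction is 2/3 at (0,1), which reduces to 2/3. Any threshold above that leaves this individual unsatisfied.

2/3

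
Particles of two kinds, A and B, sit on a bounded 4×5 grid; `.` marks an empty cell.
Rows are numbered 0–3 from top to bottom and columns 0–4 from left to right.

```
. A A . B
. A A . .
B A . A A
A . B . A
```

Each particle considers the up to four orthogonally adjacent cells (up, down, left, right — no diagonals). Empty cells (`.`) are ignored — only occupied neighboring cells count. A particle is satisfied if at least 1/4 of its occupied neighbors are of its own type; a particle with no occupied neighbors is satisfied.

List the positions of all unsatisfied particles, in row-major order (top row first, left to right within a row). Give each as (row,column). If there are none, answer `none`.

Row 0: (0,1)A 2/2 ✓ · (0,2)A 2/2 ✓ · (0,4)B 0/0 ✓
Row 1: (1,1)A 3/3 ✓ · (1,2)A 2/2 ✓
Row 2: (2,0)B 0/2 ✗ · (2,1)A 1/2 ✓ · (2,3)A 1/1 ✓ · (2,4)A 2/2 ✓
Row 3: (3,0)A 0/1 ✗ · (3,2)B 0/0 ✓ · (3,4)A 1/1 ✓

(2,0), (3,0)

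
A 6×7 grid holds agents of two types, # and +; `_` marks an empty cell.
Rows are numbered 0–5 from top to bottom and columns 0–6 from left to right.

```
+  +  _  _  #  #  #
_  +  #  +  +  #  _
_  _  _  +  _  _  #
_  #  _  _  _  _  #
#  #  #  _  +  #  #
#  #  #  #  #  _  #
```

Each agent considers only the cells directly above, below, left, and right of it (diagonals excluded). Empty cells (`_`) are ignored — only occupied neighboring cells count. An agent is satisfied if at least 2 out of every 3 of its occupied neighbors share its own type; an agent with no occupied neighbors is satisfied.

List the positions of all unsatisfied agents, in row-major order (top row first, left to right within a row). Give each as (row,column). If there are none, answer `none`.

(0,4), (1,1), (1,2), (1,4), (1,5), (4,4), (4,5), (5,4)

(0,0)+ 1/1 ok
(0,1)+ 2/2 ok
(0,4)# 1/2 unhappy
(0,5)# 3/3 ok
(0,6)# 1/1 ok
(1,1)+ 1/2 unhappy
(1,2)# 0/2 unhappy
(1,3)+ 2/3 ok
(1,4)+ 1/3 unhappy
(1,5)# 1/2 unhappy
(2,3)+ 1/1 ok
(2,6)# 1/1 ok
(3,1)# 1/1 ok
(3,6)# 2/2 ok
(4,0)# 2/2 ok
(4,1)# 4/4 ok
(4,2)# 2/2 ok
(4,4)+ 0/2 unhappy
(4,5)# 1/2 unhappy
(4,6)# 3/3 ok
(5,0)# 2/2 ok
(5,1)# 3/3 ok
(5,2)# 3/3 ok
(5,3)# 2/2 ok
(5,4)# 1/2 unhappy
(5,6)# 1/1 ok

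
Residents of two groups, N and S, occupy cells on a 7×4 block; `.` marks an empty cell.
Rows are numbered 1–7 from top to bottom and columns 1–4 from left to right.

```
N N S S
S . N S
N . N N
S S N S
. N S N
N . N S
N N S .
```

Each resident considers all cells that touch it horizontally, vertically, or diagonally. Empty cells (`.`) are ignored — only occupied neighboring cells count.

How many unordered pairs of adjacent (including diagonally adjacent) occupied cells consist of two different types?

27

Scan each occupied cell's neighbors to the right and below (and the two forward diagonals) so each pair is counted once.
Row 1: N(1,1)–N(1,2)= N(1,1)–S(2,1)≠ N(1,2)–S(1,3)≠ N(1,2)–N(2,3)= N(1,2)–S(2,1)≠ S(1,3)–S(1,4)= S(1,3)–N(2,3)≠ S(1,3)–S(2,4)= S(1,4)–S(2,4)= S(1,4)–N(2,3)≠  → 5/10 unlike.
Row 2: S(2,1)–N(3,1)≠ N(2,3)–S(2,4)≠ N(2,3)–N(3,3)= N(2,3)–N(3,4)= S(2,4)–N(3,4)≠ S(2,4)–N(3,3)≠  → 4/6 unlike.
Row 3: N(3,1)–S(4,1)≠ N(3,1)–S(4,2)≠ N(3,3)–N(3,4)= N(3,3)–N(4,3)= N(3,3)–S(4,4)≠ N(3,3)–S(4,2)≠ N(3,4)–S(4,4)≠ N(3,4)–N(4,3)=  → 5/8 unlike.
Row 4: S(4,1)–S(4,2)= S(4,1)–N(5,2)≠ S(4,2)–N(4,3)≠ S(4,2)–N(5,2)≠ S(4,2)–S(5,3)= N(4,3)–S(4,4)≠ N(4,3)–S(5,3)≠ N(4,3)–N(5,4)= N(4,3)–N(5,2)= S(4,4)–N(5,4)≠ S(4,4)–S(5,3)=  → 6/11 unlike.
Row 5: N(5,2)–S(5,3)≠ N(5,2)–N(6,3)= N(5,2)–N(6,1)= S(5,3)–N(5,4)≠ S(5,3)–N(6,3)≠ S(5,3)–S(6,4)= N(5,4)–S(6,4)≠ N(5,4)–N(6,3)=  → 4/8 unlike.
Row 6: N(6,1)–N(7,1)= N(6,1)–N(7,2)= N(6,3)–S(6,4)≠ N(6,3)–S(7,3)≠ N(6,3)–N(7,2)= S(6,4)–S(7,3)=  → 2/6 unlike.
Row 7: N(7,1)–N(7,2)= N(7,2)–S(7,3)≠  → 1/2 unlike.
Total adjacent occupied pairs: 51; unlike-type pairs: 27.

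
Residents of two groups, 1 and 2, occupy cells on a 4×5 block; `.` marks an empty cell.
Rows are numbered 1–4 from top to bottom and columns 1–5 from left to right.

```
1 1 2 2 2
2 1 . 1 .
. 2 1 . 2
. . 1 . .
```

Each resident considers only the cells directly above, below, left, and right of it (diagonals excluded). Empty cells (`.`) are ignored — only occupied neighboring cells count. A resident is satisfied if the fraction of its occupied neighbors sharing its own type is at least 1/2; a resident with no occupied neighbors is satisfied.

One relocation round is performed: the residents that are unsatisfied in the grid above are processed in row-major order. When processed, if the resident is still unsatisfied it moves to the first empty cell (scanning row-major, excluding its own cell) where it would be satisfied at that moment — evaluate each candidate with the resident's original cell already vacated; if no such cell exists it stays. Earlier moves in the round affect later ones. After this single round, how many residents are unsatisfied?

Initially unsatisfied (in order): (2,1), (2,2), (2,4), (3,2).
  (2,1) → (2,5).
  (2,2): now satisfied by earlier moves; stays.
  (2,4) → (2,1).
  (3,2) → (2,4).
Resulting grid:
1 1 2 2 2
1 1 . 2 2
. . 1 . 2
. . 1 . .
All satisfied now.

0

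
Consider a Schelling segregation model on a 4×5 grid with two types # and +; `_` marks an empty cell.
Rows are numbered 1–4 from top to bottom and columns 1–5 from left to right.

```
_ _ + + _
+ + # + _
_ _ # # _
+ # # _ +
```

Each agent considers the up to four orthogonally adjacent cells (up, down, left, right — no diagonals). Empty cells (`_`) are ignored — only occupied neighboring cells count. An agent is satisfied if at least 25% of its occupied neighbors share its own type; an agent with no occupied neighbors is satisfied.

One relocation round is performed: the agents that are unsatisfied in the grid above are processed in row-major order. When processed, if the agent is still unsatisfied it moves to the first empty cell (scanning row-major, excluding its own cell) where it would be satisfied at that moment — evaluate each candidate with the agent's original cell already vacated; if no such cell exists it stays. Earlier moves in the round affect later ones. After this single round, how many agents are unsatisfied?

Initially unsatisfied (in order): (4,1).
  (4,1) → (1,1).
Resulting grid:
+ _ + + _
+ + # + _
_ _ # # _
_ # # _ +
All satisfied now.

0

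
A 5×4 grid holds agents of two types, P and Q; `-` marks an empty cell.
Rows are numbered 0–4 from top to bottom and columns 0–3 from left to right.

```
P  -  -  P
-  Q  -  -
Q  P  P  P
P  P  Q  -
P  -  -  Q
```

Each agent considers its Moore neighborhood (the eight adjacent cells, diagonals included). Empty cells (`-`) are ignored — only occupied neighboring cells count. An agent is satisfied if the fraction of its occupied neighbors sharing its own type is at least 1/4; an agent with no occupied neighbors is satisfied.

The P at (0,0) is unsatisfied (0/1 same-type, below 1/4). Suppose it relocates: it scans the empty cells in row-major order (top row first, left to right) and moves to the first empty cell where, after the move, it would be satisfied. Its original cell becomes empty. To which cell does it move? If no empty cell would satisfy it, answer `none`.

Vacating (0,0). Empty cells in order:
  (0,1): 0/1 same-type → still unsatisfied.
  (0,2): 1/2 same-type → satisfied — stop here.

(0,2)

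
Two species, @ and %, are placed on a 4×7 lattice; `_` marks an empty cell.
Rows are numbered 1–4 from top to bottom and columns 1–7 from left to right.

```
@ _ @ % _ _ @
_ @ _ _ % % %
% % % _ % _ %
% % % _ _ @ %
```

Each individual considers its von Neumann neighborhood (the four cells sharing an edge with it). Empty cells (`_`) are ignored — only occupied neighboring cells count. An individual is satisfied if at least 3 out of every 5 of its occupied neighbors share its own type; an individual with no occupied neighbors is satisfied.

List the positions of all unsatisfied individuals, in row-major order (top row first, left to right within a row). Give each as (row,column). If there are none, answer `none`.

(1,3), (1,4), (1,7), (2,2), (4,6), (4,7)

(1,1)@ 0/0 ok
(1,3)@ 0/1 unhappy
(1,4)% 0/1 unhappy
(1,7)@ 0/1 unhappy
(2,2)@ 0/1 unhappy
(2,5)% 2/2 ok
(2,6)% 2/2 ok
(2,7)% 2/3 ok
(3,1)% 2/2 ok
(3,2)% 3/4 ok
(3,3)% 2/2 ok
(3,5)% 1/1 ok
(3,7)% 2/2 ok
(4,1)% 2/2 ok
(4,2)% 3/3 ok
(4,3)% 2/2 ok
(4,6)@ 0/1 unhappy
(4,7)% 1/2 unhappy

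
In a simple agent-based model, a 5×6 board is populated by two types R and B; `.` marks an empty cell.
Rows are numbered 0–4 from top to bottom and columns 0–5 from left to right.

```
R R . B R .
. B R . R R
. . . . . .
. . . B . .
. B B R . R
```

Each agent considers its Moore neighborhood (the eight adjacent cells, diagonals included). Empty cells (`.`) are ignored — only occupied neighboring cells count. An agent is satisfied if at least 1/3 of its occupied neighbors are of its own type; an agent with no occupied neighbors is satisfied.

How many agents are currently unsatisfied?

Row 0: (0,0)R 1/2 ok · (0,1)R 2/3 ok · (0,3)B 0/3 unhappy · (0,4)R 2/3 ok
Row 1: (1,1)B 0/3 unhappy · (1,2)R 1/3 ok · (1,4)R 2/3 ok · (1,5)R 2/2 ok
Row 3: (3,3)B 1/2 ok
Row 4: (4,1)B 1/1 ok · (4,2)B 2/3 ok · (4,3)R 0/2 unhappy · (4,5)R 0/0 ok
Unsatisfied: (0,3), (1,1), (4,3) — 3 in total.

3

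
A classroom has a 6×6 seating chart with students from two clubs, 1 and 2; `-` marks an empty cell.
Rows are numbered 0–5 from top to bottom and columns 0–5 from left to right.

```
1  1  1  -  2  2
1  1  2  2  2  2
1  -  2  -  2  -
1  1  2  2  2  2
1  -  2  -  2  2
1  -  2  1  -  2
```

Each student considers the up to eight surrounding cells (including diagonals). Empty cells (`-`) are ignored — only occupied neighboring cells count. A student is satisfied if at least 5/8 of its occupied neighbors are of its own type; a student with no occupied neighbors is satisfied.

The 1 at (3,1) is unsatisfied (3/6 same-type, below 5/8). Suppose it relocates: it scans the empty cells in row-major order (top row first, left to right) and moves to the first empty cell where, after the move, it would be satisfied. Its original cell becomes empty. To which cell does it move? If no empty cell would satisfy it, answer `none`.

none

Vacating (3,1). Empty cells in order:
  (0,3): 1/5 same-type → still unsatisfied.
  (2,1): 4/7 same-type → still unsatisfied.
  (2,3): 0/8 same-type → still unsatisfied.
  (2,5): 0/5 same-type → still unsatisfied.
  (4,1): 3/6 same-type → still unsatisfied.
  (4,3): 1/7 same-type → still unsatisfied.
  (5,1): 2/4 same-type → still unsatisfied.
  (5,4): 1/4 same-type → still unsatisfied.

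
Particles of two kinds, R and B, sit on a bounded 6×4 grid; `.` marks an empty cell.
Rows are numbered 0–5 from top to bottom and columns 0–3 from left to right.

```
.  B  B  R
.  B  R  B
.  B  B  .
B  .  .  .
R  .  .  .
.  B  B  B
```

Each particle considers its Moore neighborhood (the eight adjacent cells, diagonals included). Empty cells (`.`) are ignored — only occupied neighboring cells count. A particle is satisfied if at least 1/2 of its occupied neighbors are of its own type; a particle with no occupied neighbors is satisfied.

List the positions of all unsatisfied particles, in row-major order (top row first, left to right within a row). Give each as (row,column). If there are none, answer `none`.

(0,3), (1,2), (4,0)

(0,1)B 2/3 satisfied
(0,2)B 3/5 satisfied
(0,3)R 1/3 not
(1,1)B 4/5 satisfied
(1,2)R 1/7 not
(1,3)B 2/4 satisfied
(2,1)B 3/4 satisfied
(2,2)B 3/4 satisfied
(3,0)B 1/2 satisfied
(4,0)R 0/2 not
(5,1)B 1/2 satisfied
(5,2)B 2/2 satisfied
(5,3)B 1/1 satisfied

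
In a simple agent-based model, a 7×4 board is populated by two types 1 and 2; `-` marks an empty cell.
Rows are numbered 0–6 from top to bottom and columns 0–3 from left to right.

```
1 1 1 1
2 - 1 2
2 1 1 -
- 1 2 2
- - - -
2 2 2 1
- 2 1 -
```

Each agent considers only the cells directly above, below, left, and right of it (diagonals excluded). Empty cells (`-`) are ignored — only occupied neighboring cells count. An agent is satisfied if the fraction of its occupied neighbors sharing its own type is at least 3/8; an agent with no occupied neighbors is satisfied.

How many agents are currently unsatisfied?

Row 0: (0,0)1 1/2 satisfied · (0,1)1 2/2 satisfied · (0,2)1 3/3 satisfied · (0,3)1 1/2 satisfied
Row 1: (1,0)2 1/2 satisfied · (1,2)1 2/3 satisfied · (1,3)2 0/2 not
Row 2: (2,0)2 1/2 satisfied · (2,1)1 2/3 satisfied · (2,2)1 2/3 satisfied
Row 3: (3,1)1 1/2 satisfied · (3,2)2 1/3 not · (3,3)2 1/1 satisfied
Row 5: (5,0)2 1/1 satisfied · (5,1)2 3/3 satisfied · (5,2)2 1/3 not · (5,3)1 0/1 not
Row 6: (6,1)2 1/2 satisfied · (6,2)1 0/2 not
Unsatisfied: (1,3), (3,2), (5,2), (5,3), (6,2) — 5 in total.

5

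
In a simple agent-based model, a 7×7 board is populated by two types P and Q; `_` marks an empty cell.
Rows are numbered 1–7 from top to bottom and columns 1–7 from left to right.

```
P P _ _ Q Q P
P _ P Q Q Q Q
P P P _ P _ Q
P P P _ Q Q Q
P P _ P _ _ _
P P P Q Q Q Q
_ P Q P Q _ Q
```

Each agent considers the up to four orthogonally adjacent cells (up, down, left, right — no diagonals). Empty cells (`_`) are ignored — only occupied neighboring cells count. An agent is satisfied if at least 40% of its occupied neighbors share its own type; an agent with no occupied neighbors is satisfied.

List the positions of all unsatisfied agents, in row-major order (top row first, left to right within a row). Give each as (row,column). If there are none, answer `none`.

Row 1: (1,1)P 2/2 ok · (1,2)P 1/1 ok · (1,5)Q 2/2 ok · (1,6)Q 2/3 ok · (1,7)P 0/2 unhappy
Row 2: (2,1)P 2/2 ok · (2,3)P 1/2 ok · (2,4)Q 1/2 ok · (2,5)Q 3/4 ok · (2,6)Q 3/3 ok · (2,7)Q 2/3 ok
Row 3: (3,1)P 3/3 ok · (3,2)P 3/3 ok · (3,3)P 3/3 ok · (3,5)P 0/2 unhappy · (3,7)Q 2/2 ok
Row 4: (4,1)P 3/3 ok · (4,2)P 4/4 ok · (4,3)P 2/2 ok · (4,5)Q 1/2 ok · (4,6)Q 2/2 ok · (4,7)Q 2/2 ok
Row 5: (5,1)P 3/3 ok · (5,2)P 3/3 ok · (5,4)P 0/1 unhappy
Row 6: (6,1)P 2/2 ok · (6,2)P 4/4 ok · (6,3)P 1/3 unhappy · (6,4)Q 1/4 unhappy · (6,5)Q 3/3 ok · (6,6)Q 2/2 ok · (6,7)Q 2/2 ok
Row 7: (7,2)P 1/2 ok · (7,3)Q 0/3 unhappy · (7,4)P 0/3 unhappy · (7,5)Q 1/2 ok · (7,7)Q 1/1 ok

(1,7), (3,5), (5,4), (6,3), (6,4), (7,3), (7,4)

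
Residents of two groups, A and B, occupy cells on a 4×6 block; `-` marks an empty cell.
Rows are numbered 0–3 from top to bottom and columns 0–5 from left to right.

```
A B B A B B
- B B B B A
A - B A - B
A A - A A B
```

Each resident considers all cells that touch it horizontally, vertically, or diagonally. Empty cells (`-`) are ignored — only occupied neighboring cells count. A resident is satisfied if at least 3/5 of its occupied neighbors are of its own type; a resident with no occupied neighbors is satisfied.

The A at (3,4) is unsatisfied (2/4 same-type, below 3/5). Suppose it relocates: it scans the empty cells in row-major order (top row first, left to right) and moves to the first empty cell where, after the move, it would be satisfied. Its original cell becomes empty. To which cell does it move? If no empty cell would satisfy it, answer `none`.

(3,2)

Vacating (3,4). Empty cells in order:
  (1,0): 2/4 same-type → still unsatisfied.
  (2,1): 3/6 same-type → still unsatisfied.
  (2,4): 3/7 same-type → still unsatisfied.
  (3,2): 3/4 same-type → satisfied — stop here.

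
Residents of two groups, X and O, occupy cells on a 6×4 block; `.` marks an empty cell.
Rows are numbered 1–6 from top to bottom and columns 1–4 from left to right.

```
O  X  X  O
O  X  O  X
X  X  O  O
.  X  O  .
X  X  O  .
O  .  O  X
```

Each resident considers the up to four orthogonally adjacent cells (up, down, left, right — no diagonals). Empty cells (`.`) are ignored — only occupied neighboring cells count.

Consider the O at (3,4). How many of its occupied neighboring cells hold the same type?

Occupied neighbors of (3,4): (2,4)=X, (3,3)=O.
Same type (O): 1 of 2.

1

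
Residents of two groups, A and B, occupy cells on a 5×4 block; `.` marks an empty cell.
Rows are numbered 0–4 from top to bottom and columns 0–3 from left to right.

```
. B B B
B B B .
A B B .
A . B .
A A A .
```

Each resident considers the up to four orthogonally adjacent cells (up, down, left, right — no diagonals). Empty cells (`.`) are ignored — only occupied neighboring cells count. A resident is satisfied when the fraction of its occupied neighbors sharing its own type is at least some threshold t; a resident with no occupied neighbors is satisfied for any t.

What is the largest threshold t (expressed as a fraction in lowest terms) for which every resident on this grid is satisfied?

1/3

Row 0: (0,1)B 2/2 · (0,2)B 3/3 · (0,3)B 1/1
Row 1: (1,0)B 1/2 · (1,1)B 4/4 · (1,2)B 3/3
Row 2: (2,0)A 1/3 · (2,1)B 2/3 · (2,2)B 3/3
Row 3: (3,0)A 2/2 · (3,2)B 1/2
Row 4: (4,0)A 2/2 · (4,1)A 2/2 · (4,2)A 1/2
The smallest same-type fraction is 1/3 at (2,0), which reduces to 1/3. Any threshold above that leaves this resident unsatisfied.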